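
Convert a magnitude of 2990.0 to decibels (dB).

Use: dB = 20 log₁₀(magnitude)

dB = 20 log₁₀(2990.0) = 69.5 dB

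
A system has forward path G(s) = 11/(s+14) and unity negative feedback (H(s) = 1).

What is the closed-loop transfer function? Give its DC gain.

T(s) = G/(1+GH) = [11/(s+14)] / [1 + 11/(s+14)] = 11/(s+14+11) = 11/(s+25). DC gain = 11/25 = 0.44.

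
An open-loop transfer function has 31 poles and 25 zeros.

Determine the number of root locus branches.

Root locus has n branches where n = number of poles = 31.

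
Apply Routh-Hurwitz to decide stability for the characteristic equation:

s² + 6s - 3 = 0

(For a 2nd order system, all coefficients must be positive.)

Coefficients: 1, 6, -3. c=-3 not positive, so system is unstable.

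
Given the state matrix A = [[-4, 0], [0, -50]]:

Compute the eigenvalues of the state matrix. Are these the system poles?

For diagonal matrix, eigenvalues are diagonal entries: λ₁ = -4, λ₂ = -50. Eigenvalues of A = system poles.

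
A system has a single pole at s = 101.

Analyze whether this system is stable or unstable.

Pole at s = 101 is in the right half-plane. Unstable.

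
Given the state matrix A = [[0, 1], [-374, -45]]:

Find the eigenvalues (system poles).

det(A - λI) = λ² - (-45)λ + 374 = (λ - (-11))(λ - (-34)). Eigenvalues: -11, -34.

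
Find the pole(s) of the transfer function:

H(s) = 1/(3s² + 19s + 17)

Discriminant = 19² - 4×3×17 = 361 - 204 = 157 > 0, so two distinct real poles. Using quadratic formula: s = (-19 ± √157)/(2×3) = (-19 ± √157)/6, with √157 ≈ 12.5300. s₁ ≈ -1.0783, s₂ ≈ -5.2550. Poles: s₁ = -1.0783, s₂ = -5.2550.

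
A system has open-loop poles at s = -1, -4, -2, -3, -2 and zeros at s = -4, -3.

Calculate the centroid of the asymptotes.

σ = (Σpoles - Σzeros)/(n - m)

σ = (Σpoles - Σzeros)/(n - m) = (-12 - (-7))/(5 - 2) = -5/3 = -1.67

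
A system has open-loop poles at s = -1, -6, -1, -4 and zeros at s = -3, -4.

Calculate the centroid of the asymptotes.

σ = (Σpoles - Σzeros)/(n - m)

σ = (Σpoles - Σzeros)/(n - m) = (-12 - (-7))/(4 - 2) = -5/2 = -2.5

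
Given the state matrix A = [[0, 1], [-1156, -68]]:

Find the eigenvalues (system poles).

det(A - λI) = λ² - (-68)λ + 1156 = (λ - (-34))(λ - (-34)). Eigenvalues: -34, -34.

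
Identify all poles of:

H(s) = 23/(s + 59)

Pole is where denominator = 0: s + 59 = 0, so s = -59.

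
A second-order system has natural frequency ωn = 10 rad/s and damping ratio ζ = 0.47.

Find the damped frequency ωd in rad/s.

ωd = ωn√(1 - ζ²) = 10√(1 - 0.47²) = 8.83 rad/s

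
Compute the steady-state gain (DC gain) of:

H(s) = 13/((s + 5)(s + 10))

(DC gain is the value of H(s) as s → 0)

DC gain = H(0) = 13/(5 × 10) = 13/50 = 0.26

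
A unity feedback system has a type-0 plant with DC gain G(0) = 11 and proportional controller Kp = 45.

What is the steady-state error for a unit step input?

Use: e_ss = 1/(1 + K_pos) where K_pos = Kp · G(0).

K_pos = Kp · G(0) = 45 × 11 = 495. e_ss = 1/(1 + 495) = 0.0020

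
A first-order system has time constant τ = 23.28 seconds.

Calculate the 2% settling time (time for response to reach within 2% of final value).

For first-order system, 2% settling time ≈ 4τ = 4 × 23.28 = 93.12 s.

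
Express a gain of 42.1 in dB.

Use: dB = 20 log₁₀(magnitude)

dB = 20 log₁₀(42.1) = 32.5 dB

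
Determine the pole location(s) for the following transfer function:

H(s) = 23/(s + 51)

Pole is where denominator = 0: s + 51 = 0, so s = -51.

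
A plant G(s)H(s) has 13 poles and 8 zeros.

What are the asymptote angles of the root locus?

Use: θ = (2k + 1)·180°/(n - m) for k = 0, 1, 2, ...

n - m = 13 - 8 = 5. Angles: θk = (2k + 1)·180°/5 = 36°, 108°, 180°, 252°, 324°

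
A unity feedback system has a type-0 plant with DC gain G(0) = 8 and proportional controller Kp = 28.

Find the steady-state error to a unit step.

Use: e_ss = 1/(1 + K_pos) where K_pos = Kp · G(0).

K_pos = Kp · G(0) = 28 × 8 = 224. e_ss = 1/(1 + 224) = 0.0044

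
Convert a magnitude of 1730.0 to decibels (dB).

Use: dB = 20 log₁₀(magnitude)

dB = 20 log₁₀(1730.0) = 64.8 dB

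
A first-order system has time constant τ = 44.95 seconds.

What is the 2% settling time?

For first-order system, 2% settling time ≈ 4τ = 4 × 44.95 = 179.8 s.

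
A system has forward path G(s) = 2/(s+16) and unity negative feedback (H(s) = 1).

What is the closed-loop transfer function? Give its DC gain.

T(s) = G/(1+GH) = [2/(s+16)] / [1 + 2/(s+16)] = 2/(s+16+2) = 2/(s+18). DC gain = 2/18 = 0.1111.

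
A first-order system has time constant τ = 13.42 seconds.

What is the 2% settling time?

For first-order system, 2% settling time ≈ 4τ = 4 × 13.42 = 53.68 s.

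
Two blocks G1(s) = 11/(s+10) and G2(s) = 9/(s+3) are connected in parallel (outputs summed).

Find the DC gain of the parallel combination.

Parallel: G_eq = G1 + G2. DC gain = G1(0) + G2(0) = 11/10 + 9/3 = 1.1 + 3 = 4.1.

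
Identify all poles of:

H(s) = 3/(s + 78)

Pole is where denominator = 0: s + 78 = 0, so s = -78.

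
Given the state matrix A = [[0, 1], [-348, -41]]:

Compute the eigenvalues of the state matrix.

det(A - λI) = λ² - (-41)λ + 348 = (λ - (-12))(λ - (-29)). Eigenvalues: -12, -29.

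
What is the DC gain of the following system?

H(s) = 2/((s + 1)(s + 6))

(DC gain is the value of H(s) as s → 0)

DC gain = H(0) = 2/(1 × 6) = 2/6 = 0.3333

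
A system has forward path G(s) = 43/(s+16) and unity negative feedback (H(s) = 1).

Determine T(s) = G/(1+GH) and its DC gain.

T(s) = G/(1+GH) = [43/(s+16)] / [1 + 43/(s+16)] = 43/(s+16+43) = 43/(s+59). DC gain = 43/59 = 0.7288.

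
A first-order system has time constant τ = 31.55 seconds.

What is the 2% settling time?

For first-order system, 2% settling time ≈ 4τ = 4 × 31.55 = 126.2 s.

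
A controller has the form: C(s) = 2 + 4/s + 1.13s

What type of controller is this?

This is a Proportional-Integral-Derivative (PID) controller.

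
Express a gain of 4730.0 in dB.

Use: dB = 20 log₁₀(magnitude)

dB = 20 log₁₀(4730.0) = 73.5 dB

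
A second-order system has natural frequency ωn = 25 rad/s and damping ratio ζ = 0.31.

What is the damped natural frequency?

ωd = ωn√(1 - ζ²) = 25√(1 - 0.31²) = 23.77 rad/s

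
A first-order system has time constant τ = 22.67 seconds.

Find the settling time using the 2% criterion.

For first-order system, 2% settling time ≈ 4τ = 4 × 22.67 = 90.68 s.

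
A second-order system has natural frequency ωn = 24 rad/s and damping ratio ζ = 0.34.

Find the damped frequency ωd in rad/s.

ωd = ωn√(1 - ζ²) = 24√(1 - 0.34²) = 22.57 rad/s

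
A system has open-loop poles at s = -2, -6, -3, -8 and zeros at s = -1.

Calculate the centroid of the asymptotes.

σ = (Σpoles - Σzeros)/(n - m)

σ = (Σpoles - Σzeros)/(n - m) = (-19 - (-1))/(4 - 1) = -18/3 = -6.0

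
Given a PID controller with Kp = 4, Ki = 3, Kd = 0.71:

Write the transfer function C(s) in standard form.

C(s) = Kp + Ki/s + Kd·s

Substituting values: C(s) = 4 + 3/s + 0.71s = (0.71s² + 4s + 3)/s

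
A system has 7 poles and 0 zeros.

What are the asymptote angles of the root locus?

n - m = 7 - 0 = 7. Angles: θk = (2k + 1)·180°/7 = 25.71°, 77.14°, 128.57°, 180°, 231.43°, 282.86°, 334.29°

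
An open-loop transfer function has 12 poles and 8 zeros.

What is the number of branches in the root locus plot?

Root locus has n branches where n = number of poles = 12.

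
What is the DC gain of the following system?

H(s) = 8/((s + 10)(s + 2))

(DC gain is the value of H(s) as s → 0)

DC gain = H(0) = 8/(10 × 2) = 8/20 = 0.4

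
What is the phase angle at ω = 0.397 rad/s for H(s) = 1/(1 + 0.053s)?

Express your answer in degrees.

Phase = -arctan(ωτ) = -arctan(0.397 × 0.053) = -1.2°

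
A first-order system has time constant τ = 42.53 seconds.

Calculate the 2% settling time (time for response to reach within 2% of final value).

For first-order system, 2% settling time ≈ 4τ = 4 × 42.53 = 170.12 s.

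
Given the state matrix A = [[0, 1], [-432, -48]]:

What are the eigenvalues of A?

det(A - λI) = λ² - (-48)λ + 432 = (λ - (-12))(λ - (-36)). Eigenvalues: -12, -36.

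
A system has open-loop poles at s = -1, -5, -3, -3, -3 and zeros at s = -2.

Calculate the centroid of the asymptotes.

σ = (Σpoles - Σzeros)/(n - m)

σ = (Σpoles - Σzeros)/(n - m) = (-15 - (-2))/(5 - 1) = -13/4 = -3.25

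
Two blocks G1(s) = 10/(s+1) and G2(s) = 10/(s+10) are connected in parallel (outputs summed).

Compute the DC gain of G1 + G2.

Parallel: G_eq = G1 + G2. DC gain = G1(0) + G2(0) = 10/1 + 10/10 = 10 + 1 = 11.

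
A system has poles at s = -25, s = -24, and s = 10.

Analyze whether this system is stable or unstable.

Pole(s) at s = 10 are not in the left half-plane. System is unstable.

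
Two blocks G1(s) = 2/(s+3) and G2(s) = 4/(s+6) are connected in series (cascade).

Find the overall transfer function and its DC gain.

Series: multiply transfer functions. G_eq = 2/(s+3) × 4/(s+6) = 8/((s+3)(s+6)). DC gain = 8/(3×6) = 0.4444.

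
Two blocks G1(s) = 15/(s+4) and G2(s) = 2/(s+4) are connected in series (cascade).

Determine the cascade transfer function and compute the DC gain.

Series: multiply transfer functions. G_eq = 15/(s+4) × 2/(s+4) = 30/((s+4)(s+4)). DC gain = 30/(4×4) = 1.875.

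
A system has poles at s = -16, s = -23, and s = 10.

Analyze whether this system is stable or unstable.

Pole(s) at s = 10 are not in the left half-plane. System is unstable.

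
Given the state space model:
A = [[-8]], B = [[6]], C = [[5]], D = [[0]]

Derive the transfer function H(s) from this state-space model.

(sI - A)⁻¹ = 1/(s + 8). H(s) = 5 × 6/(s + 8) + 0 = 30/(s + 8).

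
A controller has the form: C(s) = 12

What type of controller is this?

This is a Proportional (P) controller.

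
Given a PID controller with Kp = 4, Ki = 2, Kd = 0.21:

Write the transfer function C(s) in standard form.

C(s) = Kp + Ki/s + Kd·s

Substituting values: C(s) = 4 + 2/s + 0.21s = (0.21s² + 4s + 2)/s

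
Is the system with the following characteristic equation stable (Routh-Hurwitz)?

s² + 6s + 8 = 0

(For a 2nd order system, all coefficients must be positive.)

Coefficients: 1, 6, 8. All positive, so system is stable.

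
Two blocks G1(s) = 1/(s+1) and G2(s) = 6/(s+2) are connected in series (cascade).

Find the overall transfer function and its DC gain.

Series: multiply transfer functions. G_eq = 1/(s+1) × 6/(s+2) = 6/((s+1)(s+2)). DC gain = 6/(1×2) = 3.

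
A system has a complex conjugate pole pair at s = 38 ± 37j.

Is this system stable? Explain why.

Real part of poles is 38 (> 0, right half-plane). Unstable.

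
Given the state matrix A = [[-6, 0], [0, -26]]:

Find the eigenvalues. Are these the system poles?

For diagonal matrix, eigenvalues are diagonal entries: λ₁ = -6, λ₂ = -26. Eigenvalues of A = system poles.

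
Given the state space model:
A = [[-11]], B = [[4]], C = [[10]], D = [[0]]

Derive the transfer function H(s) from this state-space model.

(sI - A)⁻¹ = 1/(s + 11). H(s) = 10 × 4/(s + 11) + 0 = 40/(s + 11).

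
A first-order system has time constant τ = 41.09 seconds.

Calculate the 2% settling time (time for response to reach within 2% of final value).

For first-order system, 2% settling time ≈ 4τ = 4 × 41.09 = 164.36 s.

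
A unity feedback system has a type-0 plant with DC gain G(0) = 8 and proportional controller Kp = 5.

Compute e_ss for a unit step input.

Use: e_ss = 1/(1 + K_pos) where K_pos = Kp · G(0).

K_pos = Kp · G(0) = 5 × 8 = 40. e_ss = 1/(1 + 40) = 0.0244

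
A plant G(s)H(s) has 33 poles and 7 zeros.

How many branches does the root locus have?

Root locus has n branches where n = number of poles = 33.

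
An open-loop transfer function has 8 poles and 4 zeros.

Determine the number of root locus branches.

Root locus has n branches where n = number of poles = 8.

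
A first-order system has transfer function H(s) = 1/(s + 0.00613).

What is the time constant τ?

For H(s) = 1/(s + 1/τ), the pole is at -1/τ = -0.00613, so τ = 1/0.00613 = 163.1 s.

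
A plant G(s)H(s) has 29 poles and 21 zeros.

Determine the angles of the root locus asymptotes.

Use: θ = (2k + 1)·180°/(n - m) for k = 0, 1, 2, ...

n - m = 29 - 21 = 8. Angles: θk = (2k + 1)·180°/8 = 22.5°, 67.5°, 112.5°, 157.5°, 202.5°, 247.5°, 292.5°, 337.5°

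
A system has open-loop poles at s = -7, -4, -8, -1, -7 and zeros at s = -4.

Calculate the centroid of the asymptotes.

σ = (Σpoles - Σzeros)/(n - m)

σ = (Σpoles - Σzeros)/(n - m) = (-27 - (-4))/(5 - 1) = -23/4 = -5.75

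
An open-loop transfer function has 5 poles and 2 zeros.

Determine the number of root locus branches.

Root locus has n branches where n = number of poles = 5.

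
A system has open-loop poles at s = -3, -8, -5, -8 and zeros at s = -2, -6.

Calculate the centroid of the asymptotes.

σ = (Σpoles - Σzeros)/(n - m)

σ = (Σpoles - Σzeros)/(n - m) = (-24 - (-8))/(4 - 2) = -16/2 = -8.0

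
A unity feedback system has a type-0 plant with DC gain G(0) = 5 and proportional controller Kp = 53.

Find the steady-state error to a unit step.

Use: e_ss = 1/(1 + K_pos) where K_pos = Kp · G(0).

K_pos = Kp · G(0) = 53 × 5 = 265. e_ss = 1/(1 + 265) = 0.0038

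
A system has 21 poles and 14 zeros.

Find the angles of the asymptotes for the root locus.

n - m = 21 - 14 = 7. Angles: θk = (2k + 1)·180°/7 = 25.71°, 77.14°, 128.57°, 180°, 231.43°, 282.86°, 334.29°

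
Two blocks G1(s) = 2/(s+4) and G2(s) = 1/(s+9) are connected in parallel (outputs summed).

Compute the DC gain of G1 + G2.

Parallel: G_eq = G1 + G2. DC gain = G1(0) + G2(0) = 2/4 + 1/9 = 0.5 + 0.1111 = 0.6111.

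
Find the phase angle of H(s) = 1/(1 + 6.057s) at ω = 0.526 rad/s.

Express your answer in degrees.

Phase = -arctan(ωτ) = -arctan(0.526 × 6.057) = -72.6°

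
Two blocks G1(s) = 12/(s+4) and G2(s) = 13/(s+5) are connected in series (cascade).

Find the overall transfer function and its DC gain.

Series: multiply transfer functions. G_eq = 12/(s+4) × 13/(s+5) = 156/((s+4)(s+5)). DC gain = 156/(4×5) = 7.8.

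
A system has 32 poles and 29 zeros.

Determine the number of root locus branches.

Root locus has n branches where n = number of poles = 32.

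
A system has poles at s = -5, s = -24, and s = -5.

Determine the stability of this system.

All poles are in the left half-plane. System is stable.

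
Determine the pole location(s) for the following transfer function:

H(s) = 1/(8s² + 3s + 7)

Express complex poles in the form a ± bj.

Discriminant = 3² - 4×8×7 = 9 - 224 = -215 < 0, so the poles are a complex conjugate pair s = (-3 ± j√215)/(2×8). Real part = -3/(2×8) = -3/16 = -0.1875; imaginary part = ±√215/(2×8) ≈ 0.9164. Poles: s = -0.1875 ± 0.9164j.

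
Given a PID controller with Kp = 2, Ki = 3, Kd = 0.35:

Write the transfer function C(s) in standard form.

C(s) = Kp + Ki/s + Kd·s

Substituting values: C(s) = 2 + 3/s + 0.35s = (0.35s² + 2s + 3)/s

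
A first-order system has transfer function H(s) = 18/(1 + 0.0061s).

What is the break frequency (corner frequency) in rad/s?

Corner frequency = 1/τ = 1/0.0061 = 163.934 rad/s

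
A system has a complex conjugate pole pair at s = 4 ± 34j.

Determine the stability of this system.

Real part of poles is 4 (> 0, right half-plane). Unstable.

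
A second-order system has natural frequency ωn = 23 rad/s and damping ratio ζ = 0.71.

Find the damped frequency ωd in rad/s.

ωd = ωn√(1 - ζ²) = 23√(1 - 0.71²) = 16.2 rad/s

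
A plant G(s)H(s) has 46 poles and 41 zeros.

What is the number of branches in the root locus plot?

Root locus has n branches where n = number of poles = 46.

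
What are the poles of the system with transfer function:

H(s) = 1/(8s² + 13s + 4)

Discriminant = 13² - 4×8×4 = 169 - 128 = 41 > 0, so two distinct real poles. Using quadratic formula: s = (-13 ± √41)/(2×8) = (-13 ± √41)/16, with √41 ≈ 6.4031. s₁ ≈ -0.4123, s₂ ≈ -1.2127. Poles: s₁ = -0.4123, s₂ = -1.2127.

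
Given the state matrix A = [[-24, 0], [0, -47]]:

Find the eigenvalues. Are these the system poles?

For diagonal matrix, eigenvalues are diagonal entries: λ₁ = -24, λ₂ = -47. Eigenvalues of A = system poles.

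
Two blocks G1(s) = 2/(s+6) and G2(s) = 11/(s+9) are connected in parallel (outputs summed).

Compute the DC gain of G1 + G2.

Parallel: G_eq = G1 + G2. DC gain = G1(0) + G2(0) = 2/6 + 11/9 = 0.3333 + 1.2222 = 1.5556.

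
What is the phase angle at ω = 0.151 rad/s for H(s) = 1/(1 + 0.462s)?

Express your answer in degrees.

Phase = -arctan(ωτ) = -arctan(0.151 × 0.462) = -4.0°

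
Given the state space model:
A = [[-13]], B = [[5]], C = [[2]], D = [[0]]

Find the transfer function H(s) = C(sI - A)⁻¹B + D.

(sI - A)⁻¹ = 1/(s + 13). H(s) = 2 × 5/(s + 13) + 0 = 10/(s + 13).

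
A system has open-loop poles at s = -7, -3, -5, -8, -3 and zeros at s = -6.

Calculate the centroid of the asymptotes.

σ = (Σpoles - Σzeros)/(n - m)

σ = (Σpoles - Σzeros)/(n - m) = (-26 - (-6))/(5 - 1) = -20/4 = -5.0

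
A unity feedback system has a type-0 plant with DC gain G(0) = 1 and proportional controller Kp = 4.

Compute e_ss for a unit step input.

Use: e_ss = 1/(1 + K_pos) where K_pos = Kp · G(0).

K_pos = Kp · G(0) = 4 × 1 = 4. e_ss = 1/(1 + 4) = 0.2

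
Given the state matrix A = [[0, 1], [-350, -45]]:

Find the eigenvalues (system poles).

det(A - λI) = λ² - (-45)λ + 350 = (λ - (-10))(λ - (-35)). Eigenvalues: -10, -35.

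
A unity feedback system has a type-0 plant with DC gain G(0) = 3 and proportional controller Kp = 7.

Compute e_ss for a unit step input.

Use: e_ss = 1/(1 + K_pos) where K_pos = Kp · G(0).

K_pos = Kp · G(0) = 7 × 3 = 21. e_ss = 1/(1 + 21) = 0.0455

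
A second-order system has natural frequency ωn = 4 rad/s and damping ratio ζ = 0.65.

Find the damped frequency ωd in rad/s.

ωd = ωn√(1 - ζ²) = 4√(1 - 0.65²) = 3.04 rad/s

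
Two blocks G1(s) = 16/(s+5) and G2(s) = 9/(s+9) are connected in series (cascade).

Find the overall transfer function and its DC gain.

Series: multiply transfer functions. G_eq = 16/(s+5) × 9/(s+9) = 144/((s+5)(s+9)). DC gain = 144/(5×9) = 3.2.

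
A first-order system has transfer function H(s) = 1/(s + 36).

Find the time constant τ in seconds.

For H(s) = 1/(s + 1/τ), the pole is at -1/τ = -36, so τ = 1/36 = 0.0278 s.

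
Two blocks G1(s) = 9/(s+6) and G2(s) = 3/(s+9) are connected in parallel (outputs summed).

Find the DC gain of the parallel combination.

Parallel: G_eq = G1 + G2. DC gain = G1(0) + G2(0) = 9/6 + 3/9 = 1.5 + 0.3333 = 1.8333.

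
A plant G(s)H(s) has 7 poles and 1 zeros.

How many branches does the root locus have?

Root locus has n branches where n = number of poles = 7.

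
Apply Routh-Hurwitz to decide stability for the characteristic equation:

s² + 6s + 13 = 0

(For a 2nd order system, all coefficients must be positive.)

Coefficients: 1, 6, 13. All positive, so system is stable.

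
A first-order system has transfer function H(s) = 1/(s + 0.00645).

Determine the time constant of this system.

For H(s) = 1/(s + 1/τ), the pole is at -1/τ = -0.00645, so τ = 1/0.00645 = 155 s.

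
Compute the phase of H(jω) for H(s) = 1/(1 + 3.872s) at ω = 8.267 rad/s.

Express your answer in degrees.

Phase = -arctan(ωτ) = -arctan(8.267 × 3.872) = -88.2°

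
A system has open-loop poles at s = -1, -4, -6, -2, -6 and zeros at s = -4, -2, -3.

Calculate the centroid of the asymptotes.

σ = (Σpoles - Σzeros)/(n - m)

σ = (Σpoles - Σzeros)/(n - m) = (-19 - (-9))/(5 - 3) = -10/2 = -5.0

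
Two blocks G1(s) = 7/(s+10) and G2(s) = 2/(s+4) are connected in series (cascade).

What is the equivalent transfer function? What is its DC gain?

Series: multiply transfer functions. G_eq = 7/(s+10) × 2/(s+4) = 14/((s+10)(s+4)). DC gain = 14/(10×4) = 0.35.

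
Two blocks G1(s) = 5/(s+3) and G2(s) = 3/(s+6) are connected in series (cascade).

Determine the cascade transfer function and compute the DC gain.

Series: multiply transfer functions. G_eq = 5/(s+3) × 3/(s+6) = 15/((s+3)(s+6)). DC gain = 15/(3×6) = 0.8333.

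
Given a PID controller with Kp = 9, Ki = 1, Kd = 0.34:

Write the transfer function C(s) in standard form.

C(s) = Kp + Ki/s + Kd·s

Substituting values: C(s) = 9 + 1/s + 0.34s = (0.34s² + 9s + 1)/s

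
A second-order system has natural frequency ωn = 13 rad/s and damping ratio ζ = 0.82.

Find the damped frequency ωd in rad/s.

ωd = ωn√(1 - ζ²) = 13√(1 - 0.82²) = 7.44 rad/s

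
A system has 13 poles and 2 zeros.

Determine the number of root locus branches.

Root locus has n branches where n = number of poles = 13.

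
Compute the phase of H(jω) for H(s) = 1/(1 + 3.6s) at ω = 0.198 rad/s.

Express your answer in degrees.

Phase = -arctan(ωτ) = -arctan(0.198 × 3.6) = -35.5°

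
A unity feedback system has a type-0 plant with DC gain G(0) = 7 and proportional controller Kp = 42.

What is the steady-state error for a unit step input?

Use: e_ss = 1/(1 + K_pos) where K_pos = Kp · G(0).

K_pos = Kp · G(0) = 42 × 7 = 294. e_ss = 1/(1 + 294) = 0.0034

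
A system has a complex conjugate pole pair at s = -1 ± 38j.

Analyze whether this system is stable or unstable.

Real part of poles is -1 (< 0, left half-plane). Stable.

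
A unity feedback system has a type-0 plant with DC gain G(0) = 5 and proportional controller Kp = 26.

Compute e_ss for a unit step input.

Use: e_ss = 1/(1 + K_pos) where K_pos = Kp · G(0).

K_pos = Kp · G(0) = 26 × 5 = 130. e_ss = 1/(1 + 130) = 0.0076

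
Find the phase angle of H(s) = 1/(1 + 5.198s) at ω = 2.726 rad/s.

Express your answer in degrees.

Phase = -arctan(ωτ) = -arctan(2.726 × 5.198) = -86.0°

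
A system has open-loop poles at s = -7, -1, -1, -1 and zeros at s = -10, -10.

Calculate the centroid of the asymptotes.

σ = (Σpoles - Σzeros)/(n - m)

σ = (Σpoles - Σzeros)/(n - m) = (-10 - (-20))/(4 - 2) = 10/2 = 5.0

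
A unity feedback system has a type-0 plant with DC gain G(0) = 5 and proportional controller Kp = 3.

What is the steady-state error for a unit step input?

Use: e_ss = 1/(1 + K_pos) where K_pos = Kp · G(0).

K_pos = Kp · G(0) = 3 × 5 = 15. e_ss = 1/(1 + 15) = 0.0625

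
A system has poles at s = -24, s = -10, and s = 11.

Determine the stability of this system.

Pole(s) at s = 11 are not in the left half-plane. System is unstable.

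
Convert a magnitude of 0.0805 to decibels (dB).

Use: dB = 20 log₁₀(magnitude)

dB = 20 log₁₀(0.0805) = -21.9 dB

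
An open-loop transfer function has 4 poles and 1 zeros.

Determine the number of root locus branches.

Root locus has n branches where n = number of poles = 4.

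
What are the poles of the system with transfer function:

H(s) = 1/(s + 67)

Pole is where denominator = 0: s + 67 = 0, so s = -67.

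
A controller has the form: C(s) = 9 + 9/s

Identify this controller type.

This is a Proportional-Integral (PI) controller.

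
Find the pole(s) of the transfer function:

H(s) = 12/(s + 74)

Pole is where denominator = 0: s + 74 = 0, so s = -74.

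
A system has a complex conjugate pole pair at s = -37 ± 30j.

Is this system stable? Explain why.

Real part of poles is -37 (< 0, left half-plane). Stable.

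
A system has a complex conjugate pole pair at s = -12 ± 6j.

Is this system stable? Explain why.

Real part of poles is -12 (< 0, left half-plane). Stable.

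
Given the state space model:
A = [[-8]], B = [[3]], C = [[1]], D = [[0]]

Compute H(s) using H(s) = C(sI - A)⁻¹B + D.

(sI - A)⁻¹ = 1/(s + 8). H(s) = 1 × 3/(s + 8) + 0 = 3/(s + 8).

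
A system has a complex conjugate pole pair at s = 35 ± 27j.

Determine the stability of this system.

Real part of poles is 35 (> 0, right half-plane). Unstable.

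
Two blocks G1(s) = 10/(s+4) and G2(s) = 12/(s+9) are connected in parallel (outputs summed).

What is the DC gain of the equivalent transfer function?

Parallel: G_eq = G1 + G2. DC gain = G1(0) + G2(0) = 10/4 + 12/9 = 2.5 + 1.3333 = 3.8333.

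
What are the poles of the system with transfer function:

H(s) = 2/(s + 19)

Pole is where denominator = 0: s + 19 = 0, so s = -19.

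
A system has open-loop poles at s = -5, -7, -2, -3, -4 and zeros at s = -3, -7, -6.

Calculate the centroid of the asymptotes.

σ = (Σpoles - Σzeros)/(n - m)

σ = (Σpoles - Σzeros)/(n - m) = (-21 - (-16))/(5 - 3) = -5/2 = -2.5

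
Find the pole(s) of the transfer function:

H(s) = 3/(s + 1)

Pole is where denominator = 0: s + 1 = 0, so s = -1.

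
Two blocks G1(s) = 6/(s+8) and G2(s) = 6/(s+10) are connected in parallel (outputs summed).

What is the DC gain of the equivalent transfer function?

Parallel: G_eq = G1 + G2. DC gain = G1(0) + G2(0) = 6/8 + 6/10 = 0.75 + 0.6 = 1.35.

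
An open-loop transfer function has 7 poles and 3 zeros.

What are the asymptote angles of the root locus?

n - m = 7 - 3 = 4. Angles: θk = (2k + 1)·180°/4 = 45°, 135°, 225°, 315°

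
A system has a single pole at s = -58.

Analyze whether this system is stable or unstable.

Pole at s = -58 is in the left half-plane. Stable.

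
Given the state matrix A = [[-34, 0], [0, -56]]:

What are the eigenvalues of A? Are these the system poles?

For diagonal matrix, eigenvalues are diagonal entries: λ₁ = -34, λ₂ = -56. Eigenvalues of A = system poles.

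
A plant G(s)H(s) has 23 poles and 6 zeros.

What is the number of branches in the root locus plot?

Root locus has n branches where n = number of poles = 23.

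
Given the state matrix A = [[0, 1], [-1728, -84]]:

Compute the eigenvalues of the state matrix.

det(A - λI) = λ² - (-84)λ + 1728 = (λ - (-48))(λ - (-36)). Eigenvalues: -48, -36.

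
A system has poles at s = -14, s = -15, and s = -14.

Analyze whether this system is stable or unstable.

All poles are in the left half-plane. System is stable.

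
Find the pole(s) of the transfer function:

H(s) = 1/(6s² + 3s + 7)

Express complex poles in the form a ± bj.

Discriminant = 3² - 4×6×7 = 9 - 168 = -159 < 0, so the poles are a complex conjugate pair s = (-3 ± j√159)/(2×6). Real part = -3/(2×6) = -3/12 = -0.25; imaginary part = ±√159/(2×6) ≈ 1.0508. Poles: s = -0.25 ± 1.0508j.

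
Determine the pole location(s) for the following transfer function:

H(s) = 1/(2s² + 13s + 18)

Discriminant = 13² - 4×2×18 = 169 - 144 = 25 > 0, so two distinct real poles. Using quadratic formula: s = (-13 ± √25)/(2×2) = (-13 ± √25)/4, with √25 = 5. s₁ = -8/4 = -2, s₂ = -18/4 = -4.5. Poles: s₁ = -2, s₂ = -4.5.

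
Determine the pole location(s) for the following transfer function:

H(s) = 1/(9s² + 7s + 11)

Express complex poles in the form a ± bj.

Discriminant = 7² - 4×9×11 = 49 - 396 = -347 < 0, so the poles are a complex conjugate pair s = (-7 ± j√347)/(2×9). Real part = -7/(2×9) = -7/18 ≈ -0.3889; imaginary part = ±√347/(2×9) ≈ 1.0349. Poles: s = -0.3889 ± 1.0349j.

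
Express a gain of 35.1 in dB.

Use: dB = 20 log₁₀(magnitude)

dB = 20 log₁₀(35.1) = 30.9 dB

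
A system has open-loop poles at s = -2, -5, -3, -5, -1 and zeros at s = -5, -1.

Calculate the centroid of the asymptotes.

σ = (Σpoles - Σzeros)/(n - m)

σ = (Σpoles - Σzeros)/(n - m) = (-16 - (-6))/(5 - 2) = -10/3 = -3.33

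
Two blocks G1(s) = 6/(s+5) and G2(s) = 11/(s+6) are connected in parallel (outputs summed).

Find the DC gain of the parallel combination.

Parallel: G_eq = G1 + G2. DC gain = G1(0) + G2(0) = 6/5 + 11/6 = 1.2 + 1.8333 = 3.0333.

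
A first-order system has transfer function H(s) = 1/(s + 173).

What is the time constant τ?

For H(s) = 1/(s + 1/τ), the pole is at -1/τ = -173, so τ = 1/173 = 0.0058 s.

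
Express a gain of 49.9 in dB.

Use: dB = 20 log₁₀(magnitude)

dB = 20 log₁₀(49.9) = 34.0 dB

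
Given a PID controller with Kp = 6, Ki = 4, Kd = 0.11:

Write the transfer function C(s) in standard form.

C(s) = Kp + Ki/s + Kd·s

Substituting values: C(s) = 6 + 4/s + 0.11s = (0.11s² + 6s + 4)/s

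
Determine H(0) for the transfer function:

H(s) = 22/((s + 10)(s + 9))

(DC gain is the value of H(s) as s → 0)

DC gain = H(0) = 22/(10 × 9) = 22/90 = 0.2444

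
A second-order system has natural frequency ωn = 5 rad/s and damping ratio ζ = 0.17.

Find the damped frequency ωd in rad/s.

ωd = ωn√(1 - ζ²) = 5√(1 - 0.17²) = 4.93 rad/s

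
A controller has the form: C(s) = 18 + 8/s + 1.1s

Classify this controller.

This is a Proportional-Integral-Derivative (PID) controller.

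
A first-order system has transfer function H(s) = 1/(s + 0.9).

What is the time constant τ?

For H(s) = 1/(s + 1/τ), the pole is at -1/τ = -0.9, so τ = 1/0.9 = 1.1111 s.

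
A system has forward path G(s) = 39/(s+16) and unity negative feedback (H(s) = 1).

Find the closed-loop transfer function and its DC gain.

T(s) = G/(1+GH) = [39/(s+16)] / [1 + 39/(s+16)] = 39/(s+16+39) = 39/(s+55). DC gain = 39/55 = 0.7091.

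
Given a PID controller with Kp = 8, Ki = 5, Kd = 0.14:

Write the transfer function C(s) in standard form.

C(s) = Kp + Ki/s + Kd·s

Substituting values: C(s) = 8 + 5/s + 0.14s = (0.14s² + 8s + 5)/s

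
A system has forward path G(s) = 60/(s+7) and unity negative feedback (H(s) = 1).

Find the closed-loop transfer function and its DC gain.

T(s) = G/(1+GH) = [60/(s+7)] / [1 + 60/(s+7)] = 60/(s+7+60) = 60/(s+67). DC gain = 60/67 = 0.8955.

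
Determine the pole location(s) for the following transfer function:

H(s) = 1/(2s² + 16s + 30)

Discriminant = 16² - 4×2×30 = 256 - 240 = 16 > 0, so two distinct real poles. Using quadratic formula: s = (-16 ± √16)/(2×2) = (-16 ± √16)/4, with √16 = 4. s₁ = -12/4 = -3, s₂ = -20/4 = -5. Poles: s₁ = -3, s₂ = -5.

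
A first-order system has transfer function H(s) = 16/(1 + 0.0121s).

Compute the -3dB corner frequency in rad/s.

Corner frequency = 1/τ = 1/0.0121 = 82.645 rad/s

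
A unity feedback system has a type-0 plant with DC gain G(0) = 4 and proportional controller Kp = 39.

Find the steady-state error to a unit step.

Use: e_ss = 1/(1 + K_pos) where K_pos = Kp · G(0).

K_pos = Kp · G(0) = 39 × 4 = 156. e_ss = 1/(1 + 156) = 0.0064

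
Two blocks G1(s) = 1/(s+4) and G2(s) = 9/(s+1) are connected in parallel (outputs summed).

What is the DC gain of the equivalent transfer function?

Parallel: G_eq = G1 + G2. DC gain = G1(0) + G2(0) = 1/4 + 9/1 = 0.25 + 9 = 9.25.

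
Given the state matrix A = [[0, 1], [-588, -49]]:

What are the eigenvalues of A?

det(A - λI) = λ² - (-49)λ + 588 = (λ - (-21))(λ - (-28)). Eigenvalues: -21, -28.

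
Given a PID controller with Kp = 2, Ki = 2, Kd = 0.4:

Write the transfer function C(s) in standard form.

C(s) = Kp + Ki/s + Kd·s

Substituting values: C(s) = 2 + 2/s + 0.4s = (0.4s² + 2s + 2)/s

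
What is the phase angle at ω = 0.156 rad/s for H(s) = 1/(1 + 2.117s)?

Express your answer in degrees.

Phase = -arctan(ωτ) = -arctan(0.156 × 2.117) = -18.3°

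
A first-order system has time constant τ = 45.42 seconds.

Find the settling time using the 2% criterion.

For first-order system, 2% settling time ≈ 4τ = 4 × 45.42 = 181.68 s.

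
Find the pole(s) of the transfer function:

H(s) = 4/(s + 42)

Pole is where denominator = 0: s + 42 = 0, so s = -42.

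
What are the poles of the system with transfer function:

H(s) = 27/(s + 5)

Pole is where denominator = 0: s + 5 = 0, so s = -5.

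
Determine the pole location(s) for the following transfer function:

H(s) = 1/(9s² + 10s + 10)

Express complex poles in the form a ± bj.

Discriminant = 10² - 4×9×10 = 100 - 360 = -260 < 0, so the poles are a complex conjugate pair s = (-10 ± j√260)/(2×9). Real part = -10/(2×9) = -10/18 ≈ -0.5556; imaginary part = ±√260/(2×9) ≈ 0.8958. Poles: s = -0.5556 ± 0.8958j.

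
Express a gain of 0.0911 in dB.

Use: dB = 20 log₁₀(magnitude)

dB = 20 log₁₀(0.0911) = -20.8 dB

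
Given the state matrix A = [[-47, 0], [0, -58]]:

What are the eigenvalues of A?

For diagonal matrix, eigenvalues are diagonal entries: λ₁ = -47, λ₂ = -58.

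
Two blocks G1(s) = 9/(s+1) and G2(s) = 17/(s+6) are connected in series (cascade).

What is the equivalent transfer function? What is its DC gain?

Series: multiply transfer functions. G_eq = 9/(s+1) × 17/(s+6) = 153/((s+1)(s+6)). DC gain = 153/(1×6) = 25.5.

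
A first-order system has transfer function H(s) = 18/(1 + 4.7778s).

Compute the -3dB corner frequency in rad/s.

Corner frequency = 1/τ = 1/4.7778 = 0.209 rad/s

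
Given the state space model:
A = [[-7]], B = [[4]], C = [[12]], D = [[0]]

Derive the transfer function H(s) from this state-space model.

(sI - A)⁻¹ = 1/(s + 7). H(s) = 12 × 4/(s + 7) + 0 = 48/(s + 7).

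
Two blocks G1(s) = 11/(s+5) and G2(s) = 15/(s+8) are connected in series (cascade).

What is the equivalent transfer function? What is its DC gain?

Series: multiply transfer functions. G_eq = 11/(s+5) × 15/(s+8) = 165/((s+5)(s+8)). DC gain = 165/(5×8) = 4.125.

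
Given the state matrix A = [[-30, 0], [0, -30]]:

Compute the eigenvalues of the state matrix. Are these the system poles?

For diagonal matrix, eigenvalues are diagonal entries: λ₁ = -30, λ₂ = -30. Eigenvalues of A = system poles.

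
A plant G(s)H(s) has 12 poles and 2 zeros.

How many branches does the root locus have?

Root locus has n branches where n = number of poles = 12.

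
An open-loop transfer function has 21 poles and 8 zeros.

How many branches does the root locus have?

Root locus has n branches where n = number of poles = 21.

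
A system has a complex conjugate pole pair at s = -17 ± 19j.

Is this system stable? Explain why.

Real part of poles is -17 (< 0, left half-plane). Stable.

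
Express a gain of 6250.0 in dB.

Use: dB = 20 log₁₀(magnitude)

dB = 20 log₁₀(6250.0) = 75.9 dB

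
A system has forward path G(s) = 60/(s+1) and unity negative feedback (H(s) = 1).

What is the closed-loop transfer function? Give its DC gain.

T(s) = G/(1+GH) = [60/(s+1)] / [1 + 60/(s+1)] = 60/(s+1+60) = 60/(s+61). DC gain = 60/61 = 0.9836.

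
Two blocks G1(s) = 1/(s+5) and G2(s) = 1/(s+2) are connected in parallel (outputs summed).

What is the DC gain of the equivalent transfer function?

Parallel: G_eq = G1 + G2. DC gain = G1(0) + G2(0) = 1/5 + 1/2 = 0.2 + 0.5 = 0.7.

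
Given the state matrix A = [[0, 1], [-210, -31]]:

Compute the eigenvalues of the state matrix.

det(A - λI) = λ² - (-31)λ + 210 = (λ - (-10))(λ - (-21)). Eigenvalues: -10, -21.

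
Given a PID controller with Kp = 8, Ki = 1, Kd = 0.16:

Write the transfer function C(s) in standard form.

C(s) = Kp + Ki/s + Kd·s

Substituting values: C(s) = 8 + 1/s + 0.16s = (0.16s² + 8s + 1)/s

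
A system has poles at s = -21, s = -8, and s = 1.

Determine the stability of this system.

Pole(s) at s = 1 are not in the left half-plane. System is unstable.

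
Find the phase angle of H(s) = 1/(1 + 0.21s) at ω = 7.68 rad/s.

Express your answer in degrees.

Phase = -arctan(ωτ) = -arctan(7.68 × 0.21) = -58.2°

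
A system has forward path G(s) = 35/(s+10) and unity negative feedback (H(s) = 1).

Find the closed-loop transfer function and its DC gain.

T(s) = G/(1+GH) = [35/(s+10)] / [1 + 35/(s+10)] = 35/(s+10+35) = 35/(s+45). DC gain = 35/45 = 0.7778.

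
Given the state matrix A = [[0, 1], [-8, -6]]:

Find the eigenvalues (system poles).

det(A - λI) = λ² - (-6)λ + 8 = (λ - (-4))(λ - (-2)). Eigenvalues: -4, -2.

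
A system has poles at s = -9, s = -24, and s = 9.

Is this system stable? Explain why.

Pole(s) at s = 9 are not in the left half-plane. System is unstable.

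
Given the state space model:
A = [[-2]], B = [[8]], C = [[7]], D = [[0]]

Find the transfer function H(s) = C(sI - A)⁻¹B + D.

(sI - A)⁻¹ = 1/(s + 2). H(s) = 7 × 8/(s + 2) + 0 = 56/(s + 2).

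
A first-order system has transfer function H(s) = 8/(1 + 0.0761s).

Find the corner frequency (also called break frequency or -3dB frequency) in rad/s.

Corner frequency = 1/τ = 1/0.0761 = 13.141 rad/s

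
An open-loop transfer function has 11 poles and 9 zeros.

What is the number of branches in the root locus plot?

Root locus has n branches where n = number of poles = 11.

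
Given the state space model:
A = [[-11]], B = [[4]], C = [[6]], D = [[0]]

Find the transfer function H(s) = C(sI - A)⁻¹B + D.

(sI - A)⁻¹ = 1/(s + 11). H(s) = 6 × 4/(s + 11) + 0 = 24/(s + 11).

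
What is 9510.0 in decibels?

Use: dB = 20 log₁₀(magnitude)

dB = 20 log₁₀(9510.0) = 79.6 dB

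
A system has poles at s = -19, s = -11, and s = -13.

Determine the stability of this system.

All poles are in the left half-plane. System is stable.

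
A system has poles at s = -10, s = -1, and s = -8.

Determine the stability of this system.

All poles are in the left half-plane. System is stable.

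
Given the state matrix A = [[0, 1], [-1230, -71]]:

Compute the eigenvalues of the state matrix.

det(A - λI) = λ² - (-71)λ + 1230 = (λ - (-30))(λ - (-41)). Eigenvalues: -30, -41.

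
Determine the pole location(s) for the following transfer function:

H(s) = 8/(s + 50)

Pole is where denominator = 0: s + 50 = 0, so s = -50.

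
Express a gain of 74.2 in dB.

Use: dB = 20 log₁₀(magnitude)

dB = 20 log₁₀(74.2) = 37.4 dB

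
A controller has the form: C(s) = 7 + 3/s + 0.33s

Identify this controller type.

This is a Proportional-Integral-Derivative (PID) controller.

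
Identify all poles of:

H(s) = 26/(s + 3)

Pole is where denominator = 0: s + 3 = 0, so s = -3.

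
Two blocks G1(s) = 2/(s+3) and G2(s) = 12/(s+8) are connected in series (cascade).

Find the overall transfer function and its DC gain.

Series: multiply transfer functions. G_eq = 2/(s+3) × 12/(s+8) = 24/((s+3)(s+8)). DC gain = 24/(3×8) = 1.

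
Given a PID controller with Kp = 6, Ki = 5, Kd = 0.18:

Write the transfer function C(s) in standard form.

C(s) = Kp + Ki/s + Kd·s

Substituting values: C(s) = 6 + 5/s + 0.18s = (0.18s² + 6s + 5)/s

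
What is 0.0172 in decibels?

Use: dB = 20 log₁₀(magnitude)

dB = 20 log₁₀(0.0172) = -35.3 dB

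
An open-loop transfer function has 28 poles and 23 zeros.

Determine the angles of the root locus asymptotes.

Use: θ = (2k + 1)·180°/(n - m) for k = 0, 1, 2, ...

n - m = 28 - 23 = 5. Angles: θk = (2k + 1)·180°/5 = 36°, 108°, 180°, 252°, 324°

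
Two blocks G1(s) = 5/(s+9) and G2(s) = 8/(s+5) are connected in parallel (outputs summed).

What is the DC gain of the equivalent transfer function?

Parallel: G_eq = G1 + G2. DC gain = G1(0) + G2(0) = 5/9 + 8/5 = 0.5556 + 1.6 = 2.1556.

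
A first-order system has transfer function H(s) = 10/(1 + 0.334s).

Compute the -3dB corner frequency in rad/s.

Corner frequency = 1/τ = 1/0.334 = 2.994 rad/s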